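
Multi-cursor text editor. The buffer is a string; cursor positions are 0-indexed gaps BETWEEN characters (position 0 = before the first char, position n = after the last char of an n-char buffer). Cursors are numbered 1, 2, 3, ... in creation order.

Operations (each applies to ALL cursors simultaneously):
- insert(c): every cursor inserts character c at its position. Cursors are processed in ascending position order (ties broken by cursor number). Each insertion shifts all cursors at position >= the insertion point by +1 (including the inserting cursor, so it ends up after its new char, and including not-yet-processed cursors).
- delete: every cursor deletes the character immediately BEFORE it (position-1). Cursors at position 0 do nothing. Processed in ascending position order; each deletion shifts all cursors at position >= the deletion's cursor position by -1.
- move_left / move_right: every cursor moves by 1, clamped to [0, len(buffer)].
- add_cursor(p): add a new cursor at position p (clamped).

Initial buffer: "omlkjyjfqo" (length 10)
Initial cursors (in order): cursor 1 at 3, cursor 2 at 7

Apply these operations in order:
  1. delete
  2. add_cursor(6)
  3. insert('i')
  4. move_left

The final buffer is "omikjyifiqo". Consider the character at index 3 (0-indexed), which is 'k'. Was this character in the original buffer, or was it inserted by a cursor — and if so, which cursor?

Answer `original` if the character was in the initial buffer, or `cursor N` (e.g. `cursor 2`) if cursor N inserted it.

After op 1 (delete): buffer="omkjyfqo" (len 8), cursors c1@2 c2@5, authorship ........
After op 2 (add_cursor(6)): buffer="omkjyfqo" (len 8), cursors c1@2 c2@5 c3@6, authorship ........
After op 3 (insert('i')): buffer="omikjyifiqo" (len 11), cursors c1@3 c2@7 c3@9, authorship ..1...2.3..
After op 4 (move_left): buffer="omikjyifiqo" (len 11), cursors c1@2 c2@6 c3@8, authorship ..1...2.3..
Authorship (.=original, N=cursor N): . . 1 . . . 2 . 3 . .
Index 3: author = original

Answer: original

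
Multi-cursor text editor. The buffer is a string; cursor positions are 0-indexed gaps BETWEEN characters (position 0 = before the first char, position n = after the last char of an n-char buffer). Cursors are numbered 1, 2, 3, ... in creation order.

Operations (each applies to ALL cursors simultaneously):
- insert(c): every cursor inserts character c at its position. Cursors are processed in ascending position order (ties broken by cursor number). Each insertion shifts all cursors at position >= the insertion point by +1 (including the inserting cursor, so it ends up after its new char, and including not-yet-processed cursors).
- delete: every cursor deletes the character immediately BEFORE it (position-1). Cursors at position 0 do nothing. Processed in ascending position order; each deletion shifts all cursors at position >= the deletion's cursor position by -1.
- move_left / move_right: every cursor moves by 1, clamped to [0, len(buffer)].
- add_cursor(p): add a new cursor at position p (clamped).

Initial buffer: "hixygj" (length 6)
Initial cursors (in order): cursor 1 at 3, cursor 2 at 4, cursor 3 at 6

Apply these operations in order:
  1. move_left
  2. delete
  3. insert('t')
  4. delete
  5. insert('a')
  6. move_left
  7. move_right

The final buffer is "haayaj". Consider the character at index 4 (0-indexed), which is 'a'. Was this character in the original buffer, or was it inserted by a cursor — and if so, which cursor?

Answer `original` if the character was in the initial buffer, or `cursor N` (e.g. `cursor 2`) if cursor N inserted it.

After op 1 (move_left): buffer="hixygj" (len 6), cursors c1@2 c2@3 c3@5, authorship ......
After op 2 (delete): buffer="hyj" (len 3), cursors c1@1 c2@1 c3@2, authorship ...
After op 3 (insert('t')): buffer="httytj" (len 6), cursors c1@3 c2@3 c3@5, authorship .12.3.
After op 4 (delete): buffer="hyj" (len 3), cursors c1@1 c2@1 c3@2, authorship ...
After op 5 (insert('a')): buffer="haayaj" (len 6), cursors c1@3 c2@3 c3@5, authorship .12.3.
After op 6 (move_left): buffer="haayaj" (len 6), cursors c1@2 c2@2 c3@4, authorship .12.3.
After op 7 (move_right): buffer="haayaj" (len 6), cursors c1@3 c2@3 c3@5, authorship .12.3.
Authorship (.=original, N=cursor N): . 1 2 . 3 .
Index 4: author = 3

Answer: cursor 3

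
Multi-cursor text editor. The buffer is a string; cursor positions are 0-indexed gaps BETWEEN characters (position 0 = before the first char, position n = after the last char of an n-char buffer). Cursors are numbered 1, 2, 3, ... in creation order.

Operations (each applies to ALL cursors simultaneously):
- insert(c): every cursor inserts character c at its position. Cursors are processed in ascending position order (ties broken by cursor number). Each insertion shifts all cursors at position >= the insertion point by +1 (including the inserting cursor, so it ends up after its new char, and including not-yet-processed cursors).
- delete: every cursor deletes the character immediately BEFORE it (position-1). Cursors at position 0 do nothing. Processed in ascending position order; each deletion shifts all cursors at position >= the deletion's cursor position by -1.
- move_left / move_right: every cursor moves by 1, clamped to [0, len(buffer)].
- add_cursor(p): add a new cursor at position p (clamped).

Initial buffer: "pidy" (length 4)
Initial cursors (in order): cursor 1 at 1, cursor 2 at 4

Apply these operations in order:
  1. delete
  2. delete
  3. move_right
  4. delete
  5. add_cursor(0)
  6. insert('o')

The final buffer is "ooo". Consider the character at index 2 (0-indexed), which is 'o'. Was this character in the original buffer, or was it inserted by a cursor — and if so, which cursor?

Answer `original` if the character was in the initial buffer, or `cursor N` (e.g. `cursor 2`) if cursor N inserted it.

After op 1 (delete): buffer="id" (len 2), cursors c1@0 c2@2, authorship ..
After op 2 (delete): buffer="i" (len 1), cursors c1@0 c2@1, authorship .
After op 3 (move_right): buffer="i" (len 1), cursors c1@1 c2@1, authorship .
After op 4 (delete): buffer="" (len 0), cursors c1@0 c2@0, authorship 
After op 5 (add_cursor(0)): buffer="" (len 0), cursors c1@0 c2@0 c3@0, authorship 
After op 6 (insert('o')): buffer="ooo" (len 3), cursors c1@3 c2@3 c3@3, authorship 123
Authorship (.=original, N=cursor N): 1 2 3
Index 2: author = 3

Answer: cursor 3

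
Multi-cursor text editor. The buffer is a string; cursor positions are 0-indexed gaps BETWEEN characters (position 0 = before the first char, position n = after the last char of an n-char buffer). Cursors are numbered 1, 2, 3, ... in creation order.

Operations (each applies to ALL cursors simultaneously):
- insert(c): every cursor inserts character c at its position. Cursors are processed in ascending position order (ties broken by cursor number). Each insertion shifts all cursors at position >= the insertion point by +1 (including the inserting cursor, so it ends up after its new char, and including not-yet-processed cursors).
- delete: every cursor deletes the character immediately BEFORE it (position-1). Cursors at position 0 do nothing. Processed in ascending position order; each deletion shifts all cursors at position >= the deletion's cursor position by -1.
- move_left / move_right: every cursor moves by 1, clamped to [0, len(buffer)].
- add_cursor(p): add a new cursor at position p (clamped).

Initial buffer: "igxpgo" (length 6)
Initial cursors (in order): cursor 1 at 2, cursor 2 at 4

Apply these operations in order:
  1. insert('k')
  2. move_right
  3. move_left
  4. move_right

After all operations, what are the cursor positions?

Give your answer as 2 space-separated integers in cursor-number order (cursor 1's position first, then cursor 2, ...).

Answer: 4 7

Derivation:
After op 1 (insert('k')): buffer="igkxpkgo" (len 8), cursors c1@3 c2@6, authorship ..1..2..
After op 2 (move_right): buffer="igkxpkgo" (len 8), cursors c1@4 c2@7, authorship ..1..2..
After op 3 (move_left): buffer="igkxpkgo" (len 8), cursors c1@3 c2@6, authorship ..1..2..
After op 4 (move_right): buffer="igkxpkgo" (len 8), cursors c1@4 c2@7, authorship ..1..2..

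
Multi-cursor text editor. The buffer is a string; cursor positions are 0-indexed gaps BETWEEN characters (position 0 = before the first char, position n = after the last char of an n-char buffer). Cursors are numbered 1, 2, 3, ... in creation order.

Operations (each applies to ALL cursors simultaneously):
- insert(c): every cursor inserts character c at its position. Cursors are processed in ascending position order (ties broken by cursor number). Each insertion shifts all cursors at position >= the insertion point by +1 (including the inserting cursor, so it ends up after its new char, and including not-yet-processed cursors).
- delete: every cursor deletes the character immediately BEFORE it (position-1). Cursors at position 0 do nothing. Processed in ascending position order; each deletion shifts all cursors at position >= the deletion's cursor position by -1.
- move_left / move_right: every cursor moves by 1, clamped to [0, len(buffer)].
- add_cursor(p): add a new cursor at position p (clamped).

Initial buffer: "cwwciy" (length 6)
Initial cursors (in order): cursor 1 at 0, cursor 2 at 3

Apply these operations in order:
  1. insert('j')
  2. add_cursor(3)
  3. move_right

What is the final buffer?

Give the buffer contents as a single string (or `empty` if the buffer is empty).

After op 1 (insert('j')): buffer="jcwwjciy" (len 8), cursors c1@1 c2@5, authorship 1...2...
After op 2 (add_cursor(3)): buffer="jcwwjciy" (len 8), cursors c1@1 c3@3 c2@5, authorship 1...2...
After op 3 (move_right): buffer="jcwwjciy" (len 8), cursors c1@2 c3@4 c2@6, authorship 1...2...

Answer: jcwwjciy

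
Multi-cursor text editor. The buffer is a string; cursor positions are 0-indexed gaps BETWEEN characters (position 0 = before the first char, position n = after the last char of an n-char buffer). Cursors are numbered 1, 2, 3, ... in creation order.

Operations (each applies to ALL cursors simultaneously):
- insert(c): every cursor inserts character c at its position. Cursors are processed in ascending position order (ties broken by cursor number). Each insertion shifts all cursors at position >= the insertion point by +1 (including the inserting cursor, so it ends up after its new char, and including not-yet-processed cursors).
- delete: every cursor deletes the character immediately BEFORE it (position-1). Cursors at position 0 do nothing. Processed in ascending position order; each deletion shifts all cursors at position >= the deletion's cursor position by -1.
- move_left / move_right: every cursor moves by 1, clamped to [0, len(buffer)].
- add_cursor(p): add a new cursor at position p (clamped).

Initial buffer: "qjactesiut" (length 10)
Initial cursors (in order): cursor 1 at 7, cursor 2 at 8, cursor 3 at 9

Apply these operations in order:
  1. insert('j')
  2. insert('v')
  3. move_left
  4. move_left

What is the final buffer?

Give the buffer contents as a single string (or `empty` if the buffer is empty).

After op 1 (insert('j')): buffer="qjactesjijujt" (len 13), cursors c1@8 c2@10 c3@12, authorship .......1.2.3.
After op 2 (insert('v')): buffer="qjactesjvijvujvt" (len 16), cursors c1@9 c2@12 c3@15, authorship .......11.22.33.
After op 3 (move_left): buffer="qjactesjvijvujvt" (len 16), cursors c1@8 c2@11 c3@14, authorship .......11.22.33.
After op 4 (move_left): buffer="qjactesjvijvujvt" (len 16), cursors c1@7 c2@10 c3@13, authorship .......11.22.33.

Answer: qjactesjvijvujvt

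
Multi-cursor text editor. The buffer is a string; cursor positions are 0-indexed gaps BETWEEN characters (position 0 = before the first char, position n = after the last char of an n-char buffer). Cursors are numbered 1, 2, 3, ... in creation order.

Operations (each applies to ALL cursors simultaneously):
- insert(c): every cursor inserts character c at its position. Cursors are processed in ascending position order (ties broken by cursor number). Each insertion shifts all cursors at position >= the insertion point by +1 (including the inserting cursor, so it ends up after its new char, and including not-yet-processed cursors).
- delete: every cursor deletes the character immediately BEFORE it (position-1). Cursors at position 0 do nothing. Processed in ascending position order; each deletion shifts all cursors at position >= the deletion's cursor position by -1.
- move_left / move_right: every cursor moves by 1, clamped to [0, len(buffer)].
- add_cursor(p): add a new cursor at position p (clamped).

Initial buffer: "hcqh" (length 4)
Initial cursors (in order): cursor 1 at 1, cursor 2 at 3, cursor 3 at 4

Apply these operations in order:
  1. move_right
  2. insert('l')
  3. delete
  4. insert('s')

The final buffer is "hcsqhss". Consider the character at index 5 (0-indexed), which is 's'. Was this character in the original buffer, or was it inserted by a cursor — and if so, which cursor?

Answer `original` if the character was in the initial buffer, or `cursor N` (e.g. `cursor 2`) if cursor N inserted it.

After op 1 (move_right): buffer="hcqh" (len 4), cursors c1@2 c2@4 c3@4, authorship ....
After op 2 (insert('l')): buffer="hclqhll" (len 7), cursors c1@3 c2@7 c3@7, authorship ..1..23
After op 3 (delete): buffer="hcqh" (len 4), cursors c1@2 c2@4 c3@4, authorship ....
After op 4 (insert('s')): buffer="hcsqhss" (len 7), cursors c1@3 c2@7 c3@7, authorship ..1..23
Authorship (.=original, N=cursor N): . . 1 . . 2 3
Index 5: author = 2

Answer: cursor 2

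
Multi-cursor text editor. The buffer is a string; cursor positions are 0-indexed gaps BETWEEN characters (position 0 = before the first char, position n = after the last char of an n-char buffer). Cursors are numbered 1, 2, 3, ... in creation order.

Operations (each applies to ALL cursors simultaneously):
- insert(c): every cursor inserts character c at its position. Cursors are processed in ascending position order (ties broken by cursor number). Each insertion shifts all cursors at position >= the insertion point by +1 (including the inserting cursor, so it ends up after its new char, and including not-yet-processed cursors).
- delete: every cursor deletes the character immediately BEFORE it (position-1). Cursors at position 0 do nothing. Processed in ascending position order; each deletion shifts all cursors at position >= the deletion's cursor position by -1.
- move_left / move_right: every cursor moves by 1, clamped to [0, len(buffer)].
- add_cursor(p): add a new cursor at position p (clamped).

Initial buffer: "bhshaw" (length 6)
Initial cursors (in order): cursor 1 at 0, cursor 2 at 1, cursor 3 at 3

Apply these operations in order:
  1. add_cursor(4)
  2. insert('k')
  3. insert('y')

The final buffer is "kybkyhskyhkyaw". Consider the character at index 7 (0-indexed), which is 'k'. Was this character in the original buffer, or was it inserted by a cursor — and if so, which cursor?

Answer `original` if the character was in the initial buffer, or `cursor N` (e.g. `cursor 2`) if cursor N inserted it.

Answer: cursor 3

Derivation:
After op 1 (add_cursor(4)): buffer="bhshaw" (len 6), cursors c1@0 c2@1 c3@3 c4@4, authorship ......
After op 2 (insert('k')): buffer="kbkhskhkaw" (len 10), cursors c1@1 c2@3 c3@6 c4@8, authorship 1.2..3.4..
After op 3 (insert('y')): buffer="kybkyhskyhkyaw" (len 14), cursors c1@2 c2@5 c3@9 c4@12, authorship 11.22..33.44..
Authorship (.=original, N=cursor N): 1 1 . 2 2 . . 3 3 . 4 4 . .
Index 7: author = 3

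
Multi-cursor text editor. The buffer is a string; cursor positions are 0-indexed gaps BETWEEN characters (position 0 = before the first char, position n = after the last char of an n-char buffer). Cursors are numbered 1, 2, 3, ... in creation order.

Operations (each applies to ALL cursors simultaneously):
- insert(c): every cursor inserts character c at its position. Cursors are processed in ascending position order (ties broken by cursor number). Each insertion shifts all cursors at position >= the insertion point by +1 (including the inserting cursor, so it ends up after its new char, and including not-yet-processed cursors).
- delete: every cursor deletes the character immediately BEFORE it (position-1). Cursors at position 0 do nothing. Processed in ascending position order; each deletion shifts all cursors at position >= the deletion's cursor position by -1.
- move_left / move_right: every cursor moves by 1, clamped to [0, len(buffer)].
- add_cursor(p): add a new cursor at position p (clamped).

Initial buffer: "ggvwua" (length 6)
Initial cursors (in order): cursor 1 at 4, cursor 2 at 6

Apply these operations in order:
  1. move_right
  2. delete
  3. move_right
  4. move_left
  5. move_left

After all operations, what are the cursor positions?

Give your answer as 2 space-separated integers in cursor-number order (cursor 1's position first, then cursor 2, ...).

Answer: 2 2

Derivation:
After op 1 (move_right): buffer="ggvwua" (len 6), cursors c1@5 c2@6, authorship ......
After op 2 (delete): buffer="ggvw" (len 4), cursors c1@4 c2@4, authorship ....
After op 3 (move_right): buffer="ggvw" (len 4), cursors c1@4 c2@4, authorship ....
After op 4 (move_left): buffer="ggvw" (len 4), cursors c1@3 c2@3, authorship ....
After op 5 (move_left): buffer="ggvw" (len 4), cursors c1@2 c2@2, authorship ....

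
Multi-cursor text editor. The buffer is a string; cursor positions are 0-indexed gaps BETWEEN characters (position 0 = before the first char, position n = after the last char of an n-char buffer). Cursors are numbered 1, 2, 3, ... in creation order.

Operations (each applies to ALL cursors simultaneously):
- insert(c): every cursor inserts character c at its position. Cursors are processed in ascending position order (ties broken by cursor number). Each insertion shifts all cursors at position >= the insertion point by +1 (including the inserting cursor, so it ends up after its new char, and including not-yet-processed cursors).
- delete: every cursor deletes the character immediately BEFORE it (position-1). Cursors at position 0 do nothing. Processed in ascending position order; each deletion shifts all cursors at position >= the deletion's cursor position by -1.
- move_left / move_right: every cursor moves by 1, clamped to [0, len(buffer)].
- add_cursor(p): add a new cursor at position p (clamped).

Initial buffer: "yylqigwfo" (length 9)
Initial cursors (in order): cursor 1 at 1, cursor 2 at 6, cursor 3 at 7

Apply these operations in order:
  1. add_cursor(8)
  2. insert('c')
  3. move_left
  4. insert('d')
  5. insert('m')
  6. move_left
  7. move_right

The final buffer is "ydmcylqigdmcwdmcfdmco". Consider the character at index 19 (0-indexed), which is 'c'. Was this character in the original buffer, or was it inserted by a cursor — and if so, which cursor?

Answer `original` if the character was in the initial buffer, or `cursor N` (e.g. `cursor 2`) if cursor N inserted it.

After op 1 (add_cursor(8)): buffer="yylqigwfo" (len 9), cursors c1@1 c2@6 c3@7 c4@8, authorship .........
After op 2 (insert('c')): buffer="ycylqigcwcfco" (len 13), cursors c1@2 c2@8 c3@10 c4@12, authorship .1.....2.3.4.
After op 3 (move_left): buffer="ycylqigcwcfco" (len 13), cursors c1@1 c2@7 c3@9 c4@11, authorship .1.....2.3.4.
After op 4 (insert('d')): buffer="ydcylqigdcwdcfdco" (len 17), cursors c1@2 c2@9 c3@12 c4@15, authorship .11.....22.33.44.
After op 5 (insert('m')): buffer="ydmcylqigdmcwdmcfdmco" (len 21), cursors c1@3 c2@11 c3@15 c4@19, authorship .111.....222.333.444.
After op 6 (move_left): buffer="ydmcylqigdmcwdmcfdmco" (len 21), cursors c1@2 c2@10 c3@14 c4@18, authorship .111.....222.333.444.
After op 7 (move_right): buffer="ydmcylqigdmcwdmcfdmco" (len 21), cursors c1@3 c2@11 c3@15 c4@19, authorship .111.....222.333.444.
Authorship (.=original, N=cursor N): . 1 1 1 . . . . . 2 2 2 . 3 3 3 . 4 4 4 .
Index 19: author = 4

Answer: cursor 4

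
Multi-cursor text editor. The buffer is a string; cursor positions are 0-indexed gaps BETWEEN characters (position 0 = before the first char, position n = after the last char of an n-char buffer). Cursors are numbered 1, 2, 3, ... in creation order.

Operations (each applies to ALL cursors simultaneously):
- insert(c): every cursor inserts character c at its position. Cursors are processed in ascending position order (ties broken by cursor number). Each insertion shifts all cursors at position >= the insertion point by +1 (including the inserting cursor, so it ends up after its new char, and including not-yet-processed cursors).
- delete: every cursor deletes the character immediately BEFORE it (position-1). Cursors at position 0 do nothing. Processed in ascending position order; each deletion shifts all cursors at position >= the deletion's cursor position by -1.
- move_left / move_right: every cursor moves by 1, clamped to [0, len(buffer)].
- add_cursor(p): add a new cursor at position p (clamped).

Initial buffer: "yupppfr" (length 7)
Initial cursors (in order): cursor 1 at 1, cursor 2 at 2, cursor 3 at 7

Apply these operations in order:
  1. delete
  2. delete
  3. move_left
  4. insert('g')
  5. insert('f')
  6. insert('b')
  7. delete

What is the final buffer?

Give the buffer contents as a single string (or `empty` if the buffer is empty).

Answer: ggffppgfp

Derivation:
After op 1 (delete): buffer="pppf" (len 4), cursors c1@0 c2@0 c3@4, authorship ....
After op 2 (delete): buffer="ppp" (len 3), cursors c1@0 c2@0 c3@3, authorship ...
After op 3 (move_left): buffer="ppp" (len 3), cursors c1@0 c2@0 c3@2, authorship ...
After op 4 (insert('g')): buffer="ggppgp" (len 6), cursors c1@2 c2@2 c3@5, authorship 12..3.
After op 5 (insert('f')): buffer="ggffppgfp" (len 9), cursors c1@4 c2@4 c3@8, authorship 1212..33.
After op 6 (insert('b')): buffer="ggffbbppgfbp" (len 12), cursors c1@6 c2@6 c3@11, authorship 121212..333.
After op 7 (delete): buffer="ggffppgfp" (len 9), cursors c1@4 c2@4 c3@8, authorship 1212..33.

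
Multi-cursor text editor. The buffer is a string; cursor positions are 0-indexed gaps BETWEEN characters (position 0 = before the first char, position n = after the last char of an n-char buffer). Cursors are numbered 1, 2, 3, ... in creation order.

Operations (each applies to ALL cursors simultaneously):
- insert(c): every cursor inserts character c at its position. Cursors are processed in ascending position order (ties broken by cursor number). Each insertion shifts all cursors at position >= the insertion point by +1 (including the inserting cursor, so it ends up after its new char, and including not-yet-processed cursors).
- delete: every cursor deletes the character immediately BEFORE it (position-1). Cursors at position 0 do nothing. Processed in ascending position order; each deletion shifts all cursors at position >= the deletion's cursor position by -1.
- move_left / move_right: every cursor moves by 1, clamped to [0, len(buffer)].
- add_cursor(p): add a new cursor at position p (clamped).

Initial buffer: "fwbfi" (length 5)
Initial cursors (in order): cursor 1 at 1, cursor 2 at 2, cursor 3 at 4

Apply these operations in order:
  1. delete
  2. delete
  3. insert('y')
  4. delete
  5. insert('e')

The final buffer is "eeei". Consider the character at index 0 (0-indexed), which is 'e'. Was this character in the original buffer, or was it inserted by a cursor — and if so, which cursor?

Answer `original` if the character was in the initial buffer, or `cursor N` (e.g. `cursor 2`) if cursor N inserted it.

Answer: cursor 1

Derivation:
After op 1 (delete): buffer="bi" (len 2), cursors c1@0 c2@0 c3@1, authorship ..
After op 2 (delete): buffer="i" (len 1), cursors c1@0 c2@0 c3@0, authorship .
After op 3 (insert('y')): buffer="yyyi" (len 4), cursors c1@3 c2@3 c3@3, authorship 123.
After op 4 (delete): buffer="i" (len 1), cursors c1@0 c2@0 c3@0, authorship .
After op 5 (insert('e')): buffer="eeei" (len 4), cursors c1@3 c2@3 c3@3, authorship 123.
Authorship (.=original, N=cursor N): 1 2 3 .
Index 0: author = 1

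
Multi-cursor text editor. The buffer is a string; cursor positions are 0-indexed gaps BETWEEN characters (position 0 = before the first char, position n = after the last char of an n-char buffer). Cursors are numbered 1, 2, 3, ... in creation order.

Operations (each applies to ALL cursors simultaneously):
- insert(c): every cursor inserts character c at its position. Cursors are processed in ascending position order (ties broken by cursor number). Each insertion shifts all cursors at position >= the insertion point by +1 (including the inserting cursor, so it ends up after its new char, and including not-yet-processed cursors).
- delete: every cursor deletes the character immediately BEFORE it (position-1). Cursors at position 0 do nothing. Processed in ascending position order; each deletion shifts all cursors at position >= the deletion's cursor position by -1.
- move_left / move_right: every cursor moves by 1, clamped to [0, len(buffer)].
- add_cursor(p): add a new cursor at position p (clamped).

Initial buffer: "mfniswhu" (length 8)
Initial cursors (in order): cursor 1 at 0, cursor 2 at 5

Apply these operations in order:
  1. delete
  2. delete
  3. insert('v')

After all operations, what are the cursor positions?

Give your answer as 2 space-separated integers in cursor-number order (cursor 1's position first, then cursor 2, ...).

Answer: 1 5

Derivation:
After op 1 (delete): buffer="mfniwhu" (len 7), cursors c1@0 c2@4, authorship .......
After op 2 (delete): buffer="mfnwhu" (len 6), cursors c1@0 c2@3, authorship ......
After op 3 (insert('v')): buffer="vmfnvwhu" (len 8), cursors c1@1 c2@5, authorship 1...2...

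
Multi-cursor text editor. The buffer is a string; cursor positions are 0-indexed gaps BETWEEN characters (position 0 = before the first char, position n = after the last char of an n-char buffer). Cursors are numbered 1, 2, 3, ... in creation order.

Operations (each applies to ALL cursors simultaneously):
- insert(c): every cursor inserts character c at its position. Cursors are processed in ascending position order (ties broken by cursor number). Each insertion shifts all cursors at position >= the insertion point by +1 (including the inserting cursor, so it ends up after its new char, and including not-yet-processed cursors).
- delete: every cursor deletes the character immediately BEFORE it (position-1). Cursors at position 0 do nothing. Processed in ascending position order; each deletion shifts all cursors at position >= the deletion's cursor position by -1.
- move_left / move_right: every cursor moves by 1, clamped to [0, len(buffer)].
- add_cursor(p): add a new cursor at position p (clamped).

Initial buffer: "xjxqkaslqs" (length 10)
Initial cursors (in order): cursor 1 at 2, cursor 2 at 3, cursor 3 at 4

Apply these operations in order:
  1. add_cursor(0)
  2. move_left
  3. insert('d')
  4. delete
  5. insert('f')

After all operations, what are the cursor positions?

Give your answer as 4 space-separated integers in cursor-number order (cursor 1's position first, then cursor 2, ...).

Answer: 3 5 7 1

Derivation:
After op 1 (add_cursor(0)): buffer="xjxqkaslqs" (len 10), cursors c4@0 c1@2 c2@3 c3@4, authorship ..........
After op 2 (move_left): buffer="xjxqkaslqs" (len 10), cursors c4@0 c1@1 c2@2 c3@3, authorship ..........
After op 3 (insert('d')): buffer="dxdjdxdqkaslqs" (len 14), cursors c4@1 c1@3 c2@5 c3@7, authorship 4.1.2.3.......
After op 4 (delete): buffer="xjxqkaslqs" (len 10), cursors c4@0 c1@1 c2@2 c3@3, authorship ..........
After op 5 (insert('f')): buffer="fxfjfxfqkaslqs" (len 14), cursors c4@1 c1@3 c2@5 c3@7, authorship 4.1.2.3.......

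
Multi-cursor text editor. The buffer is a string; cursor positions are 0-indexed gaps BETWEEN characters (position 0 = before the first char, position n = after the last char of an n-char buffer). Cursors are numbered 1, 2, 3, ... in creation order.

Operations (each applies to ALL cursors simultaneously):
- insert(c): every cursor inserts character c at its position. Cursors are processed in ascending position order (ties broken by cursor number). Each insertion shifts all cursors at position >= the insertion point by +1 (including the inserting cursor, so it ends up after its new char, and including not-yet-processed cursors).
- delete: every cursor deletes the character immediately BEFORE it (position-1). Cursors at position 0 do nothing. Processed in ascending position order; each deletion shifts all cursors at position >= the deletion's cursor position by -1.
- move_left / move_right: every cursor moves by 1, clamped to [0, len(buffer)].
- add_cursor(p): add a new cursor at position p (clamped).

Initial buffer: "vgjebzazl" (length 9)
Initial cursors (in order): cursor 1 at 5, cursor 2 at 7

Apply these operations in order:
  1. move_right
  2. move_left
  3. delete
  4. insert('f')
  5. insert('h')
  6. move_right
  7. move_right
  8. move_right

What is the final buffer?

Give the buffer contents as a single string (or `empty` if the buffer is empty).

After op 1 (move_right): buffer="vgjebzazl" (len 9), cursors c1@6 c2@8, authorship .........
After op 2 (move_left): buffer="vgjebzazl" (len 9), cursors c1@5 c2@7, authorship .........
After op 3 (delete): buffer="vgjezzl" (len 7), cursors c1@4 c2@5, authorship .......
After op 4 (insert('f')): buffer="vgjefzfzl" (len 9), cursors c1@5 c2@7, authorship ....1.2..
After op 5 (insert('h')): buffer="vgjefhzfhzl" (len 11), cursors c1@6 c2@9, authorship ....11.22..
After op 6 (move_right): buffer="vgjefhzfhzl" (len 11), cursors c1@7 c2@10, authorship ....11.22..
After op 7 (move_right): buffer="vgjefhzfhzl" (len 11), cursors c1@8 c2@11, authorship ....11.22..
After op 8 (move_right): buffer="vgjefhzfhzl" (len 11), cursors c1@9 c2@11, authorship ....11.22..

Answer: vgjefhzfhzl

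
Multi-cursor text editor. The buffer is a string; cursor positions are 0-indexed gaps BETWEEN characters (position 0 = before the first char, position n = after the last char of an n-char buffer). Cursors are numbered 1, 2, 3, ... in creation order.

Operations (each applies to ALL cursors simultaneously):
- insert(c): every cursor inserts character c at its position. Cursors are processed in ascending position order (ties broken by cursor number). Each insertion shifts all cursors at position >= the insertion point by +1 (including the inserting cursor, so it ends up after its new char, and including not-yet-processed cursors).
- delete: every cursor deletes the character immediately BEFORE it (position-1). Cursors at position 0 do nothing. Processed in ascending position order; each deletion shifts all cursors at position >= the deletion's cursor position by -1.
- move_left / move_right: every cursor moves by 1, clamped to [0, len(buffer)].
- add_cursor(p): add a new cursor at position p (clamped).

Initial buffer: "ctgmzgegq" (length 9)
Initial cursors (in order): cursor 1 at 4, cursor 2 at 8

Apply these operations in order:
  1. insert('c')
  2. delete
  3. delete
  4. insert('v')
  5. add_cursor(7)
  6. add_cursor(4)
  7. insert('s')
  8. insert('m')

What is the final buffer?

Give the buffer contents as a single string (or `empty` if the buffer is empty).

After op 1 (insert('c')): buffer="ctgmczgegcq" (len 11), cursors c1@5 c2@10, authorship ....1....2.
After op 2 (delete): buffer="ctgmzgegq" (len 9), cursors c1@4 c2@8, authorship .........
After op 3 (delete): buffer="ctgzgeq" (len 7), cursors c1@3 c2@6, authorship .......
After op 4 (insert('v')): buffer="ctgvzgevq" (len 9), cursors c1@4 c2@8, authorship ...1...2.
After op 5 (add_cursor(7)): buffer="ctgvzgevq" (len 9), cursors c1@4 c3@7 c2@8, authorship ...1...2.
After op 6 (add_cursor(4)): buffer="ctgvzgevq" (len 9), cursors c1@4 c4@4 c3@7 c2@8, authorship ...1...2.
After op 7 (insert('s')): buffer="ctgvsszgesvsq" (len 13), cursors c1@6 c4@6 c3@10 c2@12, authorship ...114...322.
After op 8 (insert('m')): buffer="ctgvssmmzgesmvsmq" (len 17), cursors c1@8 c4@8 c3@13 c2@16, authorship ...11414...33222.

Answer: ctgvssmmzgesmvsmq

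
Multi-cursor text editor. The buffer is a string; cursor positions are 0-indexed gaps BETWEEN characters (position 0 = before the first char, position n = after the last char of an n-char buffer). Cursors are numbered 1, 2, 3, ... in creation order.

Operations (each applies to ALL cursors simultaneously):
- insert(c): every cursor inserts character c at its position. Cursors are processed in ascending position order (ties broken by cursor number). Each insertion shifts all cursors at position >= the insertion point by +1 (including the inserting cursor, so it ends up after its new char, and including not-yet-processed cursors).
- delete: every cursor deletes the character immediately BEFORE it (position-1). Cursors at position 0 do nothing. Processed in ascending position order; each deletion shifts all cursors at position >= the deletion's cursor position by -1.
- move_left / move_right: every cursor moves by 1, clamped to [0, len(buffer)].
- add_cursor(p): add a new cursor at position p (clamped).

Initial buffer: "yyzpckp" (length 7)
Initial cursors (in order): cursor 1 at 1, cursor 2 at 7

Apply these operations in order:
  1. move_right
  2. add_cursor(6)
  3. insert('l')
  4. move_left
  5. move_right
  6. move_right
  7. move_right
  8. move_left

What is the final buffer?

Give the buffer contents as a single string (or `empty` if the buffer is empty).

After op 1 (move_right): buffer="yyzpckp" (len 7), cursors c1@2 c2@7, authorship .......
After op 2 (add_cursor(6)): buffer="yyzpckp" (len 7), cursors c1@2 c3@6 c2@7, authorship .......
After op 3 (insert('l')): buffer="yylzpcklpl" (len 10), cursors c1@3 c3@8 c2@10, authorship ..1....3.2
After op 4 (move_left): buffer="yylzpcklpl" (len 10), cursors c1@2 c3@7 c2@9, authorship ..1....3.2
After op 5 (move_right): buffer="yylzpcklpl" (len 10), cursors c1@3 c3@8 c2@10, authorship ..1....3.2
After op 6 (move_right): buffer="yylzpcklpl" (len 10), cursors c1@4 c3@9 c2@10, authorship ..1....3.2
After op 7 (move_right): buffer="yylzpcklpl" (len 10), cursors c1@5 c2@10 c3@10, authorship ..1....3.2
After op 8 (move_left): buffer="yylzpcklpl" (len 10), cursors c1@4 c2@9 c3@9, authorship ..1....3.2

Answer: yylzpcklpl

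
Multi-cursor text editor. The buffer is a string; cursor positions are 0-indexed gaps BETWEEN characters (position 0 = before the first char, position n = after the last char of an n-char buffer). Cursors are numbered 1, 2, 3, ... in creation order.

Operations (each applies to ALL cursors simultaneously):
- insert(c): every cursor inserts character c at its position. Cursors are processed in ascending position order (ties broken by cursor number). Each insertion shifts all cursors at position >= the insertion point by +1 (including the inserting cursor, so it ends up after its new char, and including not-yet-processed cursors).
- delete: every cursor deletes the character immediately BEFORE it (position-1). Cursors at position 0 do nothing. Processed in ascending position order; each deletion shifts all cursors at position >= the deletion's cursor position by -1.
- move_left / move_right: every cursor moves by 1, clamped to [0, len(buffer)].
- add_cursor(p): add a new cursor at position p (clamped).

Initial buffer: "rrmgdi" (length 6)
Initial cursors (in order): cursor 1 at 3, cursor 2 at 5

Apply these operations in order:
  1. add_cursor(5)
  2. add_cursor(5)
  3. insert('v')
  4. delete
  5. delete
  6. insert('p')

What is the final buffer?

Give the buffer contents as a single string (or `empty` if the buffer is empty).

After op 1 (add_cursor(5)): buffer="rrmgdi" (len 6), cursors c1@3 c2@5 c3@5, authorship ......
After op 2 (add_cursor(5)): buffer="rrmgdi" (len 6), cursors c1@3 c2@5 c3@5 c4@5, authorship ......
After op 3 (insert('v')): buffer="rrmvgdvvvi" (len 10), cursors c1@4 c2@9 c3@9 c4@9, authorship ...1..234.
After op 4 (delete): buffer="rrmgdi" (len 6), cursors c1@3 c2@5 c3@5 c4@5, authorship ......
After op 5 (delete): buffer="ri" (len 2), cursors c1@1 c2@1 c3@1 c4@1, authorship ..
After op 6 (insert('p')): buffer="rppppi" (len 6), cursors c1@5 c2@5 c3@5 c4@5, authorship .1234.

Answer: rppppi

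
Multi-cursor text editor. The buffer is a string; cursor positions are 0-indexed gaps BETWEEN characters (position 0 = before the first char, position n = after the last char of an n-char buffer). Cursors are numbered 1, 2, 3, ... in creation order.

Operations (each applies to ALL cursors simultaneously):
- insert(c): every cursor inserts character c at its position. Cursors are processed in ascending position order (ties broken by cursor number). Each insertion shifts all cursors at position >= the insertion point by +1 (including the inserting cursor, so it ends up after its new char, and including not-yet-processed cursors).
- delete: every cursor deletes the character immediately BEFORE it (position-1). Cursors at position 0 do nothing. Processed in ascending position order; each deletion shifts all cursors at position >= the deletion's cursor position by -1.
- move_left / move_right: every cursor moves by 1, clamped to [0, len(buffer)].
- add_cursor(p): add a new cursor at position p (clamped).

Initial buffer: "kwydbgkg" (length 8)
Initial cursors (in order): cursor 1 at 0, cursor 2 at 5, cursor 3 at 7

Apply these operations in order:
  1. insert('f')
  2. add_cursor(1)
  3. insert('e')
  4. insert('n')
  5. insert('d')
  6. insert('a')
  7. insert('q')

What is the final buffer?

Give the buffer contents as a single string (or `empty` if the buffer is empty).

After op 1 (insert('f')): buffer="fkwydbfgkfg" (len 11), cursors c1@1 c2@7 c3@10, authorship 1.....2..3.
After op 2 (add_cursor(1)): buffer="fkwydbfgkfg" (len 11), cursors c1@1 c4@1 c2@7 c3@10, authorship 1.....2..3.
After op 3 (insert('e')): buffer="feekwydbfegkfeg" (len 15), cursors c1@3 c4@3 c2@10 c3@14, authorship 114.....22..33.
After op 4 (insert('n')): buffer="feennkwydbfengkfeng" (len 19), cursors c1@5 c4@5 c2@13 c3@18, authorship 11414.....222..333.
After op 5 (insert('d')): buffer="feennddkwydbfendgkfendg" (len 23), cursors c1@7 c4@7 c2@16 c3@22, authorship 1141414.....2222..3333.
After op 6 (insert('a')): buffer="feennddaakwydbfendagkfendag" (len 27), cursors c1@9 c4@9 c2@19 c3@26, authorship 114141414.....22222..33333.
After op 7 (insert('q')): buffer="feennddaaqqkwydbfendaqgkfendaqg" (len 31), cursors c1@11 c4@11 c2@22 c3@30, authorship 11414141414.....222222..333333.

Answer: feennddaaqqkwydbfendaqgkfendaqg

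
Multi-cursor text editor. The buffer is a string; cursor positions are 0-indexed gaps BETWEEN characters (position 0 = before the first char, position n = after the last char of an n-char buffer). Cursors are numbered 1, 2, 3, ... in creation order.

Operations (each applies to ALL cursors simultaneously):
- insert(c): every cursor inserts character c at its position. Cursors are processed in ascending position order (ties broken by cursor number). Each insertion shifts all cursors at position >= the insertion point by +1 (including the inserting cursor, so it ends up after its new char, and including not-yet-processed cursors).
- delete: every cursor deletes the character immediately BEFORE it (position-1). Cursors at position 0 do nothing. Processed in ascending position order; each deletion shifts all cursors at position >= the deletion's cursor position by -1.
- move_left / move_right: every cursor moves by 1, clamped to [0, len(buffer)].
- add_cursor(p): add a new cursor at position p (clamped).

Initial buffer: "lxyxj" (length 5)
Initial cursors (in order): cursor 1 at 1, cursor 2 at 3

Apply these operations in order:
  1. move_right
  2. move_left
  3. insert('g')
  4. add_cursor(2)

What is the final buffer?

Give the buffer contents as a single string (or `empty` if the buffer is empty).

Answer: lgxygxj

Derivation:
After op 1 (move_right): buffer="lxyxj" (len 5), cursors c1@2 c2@4, authorship .....
After op 2 (move_left): buffer="lxyxj" (len 5), cursors c1@1 c2@3, authorship .....
After op 3 (insert('g')): buffer="lgxygxj" (len 7), cursors c1@2 c2@5, authorship .1..2..
After op 4 (add_cursor(2)): buffer="lgxygxj" (len 7), cursors c1@2 c3@2 c2@5, authorship .1..2..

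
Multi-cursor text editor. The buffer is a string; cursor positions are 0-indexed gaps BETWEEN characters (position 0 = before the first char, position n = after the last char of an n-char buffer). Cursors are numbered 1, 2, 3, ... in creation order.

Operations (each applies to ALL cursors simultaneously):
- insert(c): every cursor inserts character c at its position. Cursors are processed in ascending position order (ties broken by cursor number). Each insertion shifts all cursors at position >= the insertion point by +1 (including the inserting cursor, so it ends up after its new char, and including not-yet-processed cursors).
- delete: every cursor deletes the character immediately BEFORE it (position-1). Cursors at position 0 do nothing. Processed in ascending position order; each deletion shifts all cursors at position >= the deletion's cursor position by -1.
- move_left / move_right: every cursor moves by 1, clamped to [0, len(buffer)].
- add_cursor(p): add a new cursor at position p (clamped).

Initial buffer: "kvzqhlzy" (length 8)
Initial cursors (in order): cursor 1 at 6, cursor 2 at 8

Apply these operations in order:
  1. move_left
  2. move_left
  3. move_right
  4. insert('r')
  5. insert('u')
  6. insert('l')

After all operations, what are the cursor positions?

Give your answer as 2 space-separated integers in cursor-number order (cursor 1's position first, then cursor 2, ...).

After op 1 (move_left): buffer="kvzqhlzy" (len 8), cursors c1@5 c2@7, authorship ........
After op 2 (move_left): buffer="kvzqhlzy" (len 8), cursors c1@4 c2@6, authorship ........
After op 3 (move_right): buffer="kvzqhlzy" (len 8), cursors c1@5 c2@7, authorship ........
After op 4 (insert('r')): buffer="kvzqhrlzry" (len 10), cursors c1@6 c2@9, authorship .....1..2.
After op 5 (insert('u')): buffer="kvzqhrulzruy" (len 12), cursors c1@7 c2@11, authorship .....11..22.
After op 6 (insert('l')): buffer="kvzqhrullzruly" (len 14), cursors c1@8 c2@13, authorship .....111..222.

Answer: 8 13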